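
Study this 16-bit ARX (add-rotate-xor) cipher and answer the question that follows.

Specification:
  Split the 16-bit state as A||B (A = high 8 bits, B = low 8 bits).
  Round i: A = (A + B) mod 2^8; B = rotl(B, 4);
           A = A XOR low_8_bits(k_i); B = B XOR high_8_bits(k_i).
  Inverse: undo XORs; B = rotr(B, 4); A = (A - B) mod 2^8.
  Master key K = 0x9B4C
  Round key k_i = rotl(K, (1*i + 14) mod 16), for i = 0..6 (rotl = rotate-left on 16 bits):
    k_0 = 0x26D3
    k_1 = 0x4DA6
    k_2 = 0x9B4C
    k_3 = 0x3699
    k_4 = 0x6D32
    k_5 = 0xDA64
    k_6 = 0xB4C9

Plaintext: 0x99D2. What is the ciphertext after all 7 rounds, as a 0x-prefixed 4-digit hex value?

s_0 = plaintext = 0x99D2
s_1 = Round(s_0, k_0) = 0xB80B
s_2 = Round(s_1, k_1) = 0x65FD
s_3 = Round(s_2, k_2) = 0x2E44
s_4 = Round(s_3, k_3) = 0xEB72
s_5 = Round(s_4, k_4) = 0x6F4A
s_6 = Round(s_5, k_5) = 0xDD7E
s_7 = Round(s_6, k_6) = 0x9253

0x9253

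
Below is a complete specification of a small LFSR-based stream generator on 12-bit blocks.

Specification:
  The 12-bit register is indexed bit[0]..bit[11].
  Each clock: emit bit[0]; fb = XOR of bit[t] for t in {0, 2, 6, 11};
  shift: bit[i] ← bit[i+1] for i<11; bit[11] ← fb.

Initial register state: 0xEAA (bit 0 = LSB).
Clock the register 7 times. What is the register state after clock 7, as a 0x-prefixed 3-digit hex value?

reg_0 = 0xEAA
clock 1: out=0, reg = 0xF55
clock 2: out=1, reg = 0x7AA
clock 3: out=0, reg = 0x3D5
clock 4: out=1, reg = 0x9EA
clock 5: out=0, reg = 0x4F5
clock 6: out=1, reg = 0xA7A
clock 7: out=0, reg = 0x53D

0x53D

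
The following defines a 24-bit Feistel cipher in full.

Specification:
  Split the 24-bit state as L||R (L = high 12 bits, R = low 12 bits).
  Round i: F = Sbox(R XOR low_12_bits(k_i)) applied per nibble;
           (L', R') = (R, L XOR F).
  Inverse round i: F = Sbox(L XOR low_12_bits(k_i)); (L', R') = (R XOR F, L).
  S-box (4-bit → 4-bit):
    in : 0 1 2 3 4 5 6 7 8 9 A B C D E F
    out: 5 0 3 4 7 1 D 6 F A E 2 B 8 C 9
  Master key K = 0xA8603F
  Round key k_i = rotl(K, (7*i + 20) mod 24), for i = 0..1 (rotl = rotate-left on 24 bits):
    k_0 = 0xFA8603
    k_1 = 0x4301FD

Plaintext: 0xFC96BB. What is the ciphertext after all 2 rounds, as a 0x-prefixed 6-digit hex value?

0xAE64B9

s_0 = plaintext = 0xFC96BB
s_1 = Round(s_0, k_0) = 0x6BBAE6
s_2 = Round(s_1, k_1) = 0xAE64B9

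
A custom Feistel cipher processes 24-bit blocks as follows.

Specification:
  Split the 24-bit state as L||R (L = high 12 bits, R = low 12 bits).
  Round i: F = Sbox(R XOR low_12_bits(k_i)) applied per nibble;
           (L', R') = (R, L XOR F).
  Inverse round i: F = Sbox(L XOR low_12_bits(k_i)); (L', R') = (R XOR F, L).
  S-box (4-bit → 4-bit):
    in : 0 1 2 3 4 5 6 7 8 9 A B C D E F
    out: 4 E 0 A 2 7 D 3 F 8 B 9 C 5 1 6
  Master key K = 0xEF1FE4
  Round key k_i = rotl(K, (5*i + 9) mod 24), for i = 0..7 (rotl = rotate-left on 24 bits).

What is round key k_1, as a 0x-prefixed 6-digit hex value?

K = 0xEF1FE4
k_0 = rotl(K, (5*0+9) mod 24) = rotl(K, 9) = 0x3FC9DE
k_1 = rotl(K, (5*1+9) mod 24) = rotl(K, 14) = 0xF93BC7

0xF93BC7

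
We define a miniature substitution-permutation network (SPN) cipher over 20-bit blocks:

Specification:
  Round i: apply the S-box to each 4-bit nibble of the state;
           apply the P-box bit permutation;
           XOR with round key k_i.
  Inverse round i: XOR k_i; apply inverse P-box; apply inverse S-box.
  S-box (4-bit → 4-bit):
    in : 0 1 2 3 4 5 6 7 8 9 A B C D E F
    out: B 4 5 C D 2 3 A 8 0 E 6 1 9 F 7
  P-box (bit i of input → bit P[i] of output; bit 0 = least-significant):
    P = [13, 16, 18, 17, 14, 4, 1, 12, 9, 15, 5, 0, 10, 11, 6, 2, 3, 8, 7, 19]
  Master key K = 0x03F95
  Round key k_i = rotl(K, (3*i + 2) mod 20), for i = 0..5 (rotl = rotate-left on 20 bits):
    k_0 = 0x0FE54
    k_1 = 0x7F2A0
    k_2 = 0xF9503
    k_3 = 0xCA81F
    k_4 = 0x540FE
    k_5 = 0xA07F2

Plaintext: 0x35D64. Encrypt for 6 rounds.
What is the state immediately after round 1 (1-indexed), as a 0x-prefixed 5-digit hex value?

0xE94C5

s_0 = plaintext = 0x35D64
s_1 = Round(s_0, k_0) = 0xE94C5
s_2 = Round(s_1, k_1) = 0xEB109
s_3 = Round(s_2, k_2) = 0x7CCFB
s_4 = Round(s_3, k_3) = 0x1EF0D
s_5 = Round(s_4, k_4) = 0x7BE0A
s_6 = Round(s_5, k_5) = 0x5DC83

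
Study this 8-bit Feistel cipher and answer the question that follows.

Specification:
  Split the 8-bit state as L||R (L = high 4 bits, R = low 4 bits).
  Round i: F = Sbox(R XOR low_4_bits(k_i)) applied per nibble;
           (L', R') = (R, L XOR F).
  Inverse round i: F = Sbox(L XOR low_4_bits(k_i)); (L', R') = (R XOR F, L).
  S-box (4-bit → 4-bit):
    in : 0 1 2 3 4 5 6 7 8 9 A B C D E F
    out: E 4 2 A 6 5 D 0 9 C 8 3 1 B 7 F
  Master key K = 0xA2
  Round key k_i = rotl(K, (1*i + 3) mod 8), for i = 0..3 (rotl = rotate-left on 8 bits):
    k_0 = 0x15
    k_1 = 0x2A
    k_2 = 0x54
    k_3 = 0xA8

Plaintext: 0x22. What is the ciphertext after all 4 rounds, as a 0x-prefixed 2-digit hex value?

0xDE

s_0 = plaintext = 0x22
s_1 = Round(s_0, k_0) = 0x22
s_2 = Round(s_1, k_1) = 0x2B
s_3 = Round(s_2, k_2) = 0xBD
s_4 = Round(s_3, k_3) = 0xDE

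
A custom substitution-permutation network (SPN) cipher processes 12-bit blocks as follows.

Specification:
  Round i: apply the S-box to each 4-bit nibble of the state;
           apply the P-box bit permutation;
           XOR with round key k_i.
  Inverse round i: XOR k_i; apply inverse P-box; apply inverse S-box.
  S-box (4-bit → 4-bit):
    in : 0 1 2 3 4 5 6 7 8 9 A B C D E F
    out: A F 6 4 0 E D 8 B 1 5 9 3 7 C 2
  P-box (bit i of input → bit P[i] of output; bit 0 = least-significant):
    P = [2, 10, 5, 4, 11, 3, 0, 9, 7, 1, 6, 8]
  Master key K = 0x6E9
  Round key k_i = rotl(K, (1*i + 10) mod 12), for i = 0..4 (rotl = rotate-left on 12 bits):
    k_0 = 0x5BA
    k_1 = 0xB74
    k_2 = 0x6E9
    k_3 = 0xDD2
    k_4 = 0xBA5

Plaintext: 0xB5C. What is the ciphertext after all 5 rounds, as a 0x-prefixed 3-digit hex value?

0x74D

s_0 = plaintext = 0xB5C
s_1 = Round(s_0, k_0) = 0x237
s_2 = Round(s_1, k_1) = 0xB27
s_3 = Round(s_2, k_2) = 0x770
s_4 = Round(s_3, k_3) = 0xAC2
s_5 = Round(s_4, k_4) = 0x74D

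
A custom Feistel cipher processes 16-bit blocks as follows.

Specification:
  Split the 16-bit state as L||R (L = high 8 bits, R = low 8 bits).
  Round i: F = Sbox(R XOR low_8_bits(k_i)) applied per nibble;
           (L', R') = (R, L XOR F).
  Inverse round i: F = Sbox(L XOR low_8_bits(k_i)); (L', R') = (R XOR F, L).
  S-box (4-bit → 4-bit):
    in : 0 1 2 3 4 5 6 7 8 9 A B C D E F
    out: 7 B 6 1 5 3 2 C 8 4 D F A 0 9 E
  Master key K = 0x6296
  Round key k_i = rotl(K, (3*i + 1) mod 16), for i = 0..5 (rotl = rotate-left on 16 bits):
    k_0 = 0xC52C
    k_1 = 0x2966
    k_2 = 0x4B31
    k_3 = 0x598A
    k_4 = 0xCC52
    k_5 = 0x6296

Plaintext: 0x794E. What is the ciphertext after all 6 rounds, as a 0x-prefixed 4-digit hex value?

s_0 = plaintext = 0x794E
s_1 = Round(s_0, k_0) = 0x4E5F
s_2 = Round(s_1, k_1) = 0x5F5A
s_3 = Round(s_2, k_2) = 0x5A70
s_4 = Round(s_3, k_3) = 0x70B7
s_5 = Round(s_4, k_4) = 0xB7E3
s_6 = Round(s_5, k_5) = 0xE374

0xE374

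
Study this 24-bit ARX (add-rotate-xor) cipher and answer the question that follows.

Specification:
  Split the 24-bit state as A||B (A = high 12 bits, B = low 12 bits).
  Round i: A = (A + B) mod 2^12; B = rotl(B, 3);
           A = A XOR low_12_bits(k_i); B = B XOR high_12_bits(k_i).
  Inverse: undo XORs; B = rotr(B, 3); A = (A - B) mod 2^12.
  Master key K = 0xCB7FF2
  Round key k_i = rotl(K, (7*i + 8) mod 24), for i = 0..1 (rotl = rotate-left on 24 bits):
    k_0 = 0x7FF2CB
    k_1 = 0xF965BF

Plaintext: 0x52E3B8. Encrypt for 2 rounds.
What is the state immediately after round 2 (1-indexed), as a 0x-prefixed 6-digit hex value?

0x1D4E63

s_0 = plaintext = 0x52E3B8
s_1 = Round(s_0, k_0) = 0xA2DA3E
s_2 = Round(s_1, k_1) = 0x1D4E63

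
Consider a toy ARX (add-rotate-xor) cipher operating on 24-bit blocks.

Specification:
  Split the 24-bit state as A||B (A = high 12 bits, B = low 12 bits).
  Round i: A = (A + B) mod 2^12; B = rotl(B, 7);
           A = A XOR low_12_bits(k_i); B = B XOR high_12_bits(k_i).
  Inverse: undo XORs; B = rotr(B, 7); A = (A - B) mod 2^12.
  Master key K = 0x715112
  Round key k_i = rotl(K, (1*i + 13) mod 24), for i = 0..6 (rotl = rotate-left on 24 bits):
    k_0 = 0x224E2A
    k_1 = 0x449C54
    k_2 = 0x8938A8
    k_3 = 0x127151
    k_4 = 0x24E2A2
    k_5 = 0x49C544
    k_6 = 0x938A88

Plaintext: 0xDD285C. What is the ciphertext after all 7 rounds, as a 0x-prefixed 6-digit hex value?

0xDF6AAD

s_0 = plaintext = 0xDD285C
s_1 = Round(s_0, k_0) = 0x804C66
s_2 = Round(s_1, k_1) = 0x83E72A
s_3 = Round(s_2, k_2) = 0x7C0DAA
s_4 = Round(s_3, k_3) = 0x43B44A
s_5 = Round(s_4, k_4) = 0xA2776C
s_6 = Round(s_5, k_5) = 0x4D72A7
s_7 = Round(s_6, k_6) = 0xDF6AAD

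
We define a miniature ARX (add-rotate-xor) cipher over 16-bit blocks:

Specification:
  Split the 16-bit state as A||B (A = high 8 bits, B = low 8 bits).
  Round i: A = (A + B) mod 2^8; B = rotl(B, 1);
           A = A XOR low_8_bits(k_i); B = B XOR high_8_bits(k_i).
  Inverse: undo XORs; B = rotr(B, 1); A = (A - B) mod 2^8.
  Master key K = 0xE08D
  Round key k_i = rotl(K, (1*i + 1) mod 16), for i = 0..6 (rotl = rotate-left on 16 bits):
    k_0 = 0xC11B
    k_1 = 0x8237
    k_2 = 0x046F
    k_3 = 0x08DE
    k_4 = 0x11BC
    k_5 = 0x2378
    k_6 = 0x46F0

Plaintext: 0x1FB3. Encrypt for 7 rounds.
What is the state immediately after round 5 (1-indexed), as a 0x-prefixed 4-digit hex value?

s_0 = plaintext = 0x1FB3
s_1 = Round(s_0, k_0) = 0xC9A6
s_2 = Round(s_1, k_1) = 0x58CF
s_3 = Round(s_2, k_2) = 0x489B
s_4 = Round(s_3, k_3) = 0x3D3F
s_5 = Round(s_4, k_4) = 0xC06F
s_6 = Round(s_5, k_5) = 0x57FD
s_7 = Round(s_6, k_6) = 0xA4BD

0xC06F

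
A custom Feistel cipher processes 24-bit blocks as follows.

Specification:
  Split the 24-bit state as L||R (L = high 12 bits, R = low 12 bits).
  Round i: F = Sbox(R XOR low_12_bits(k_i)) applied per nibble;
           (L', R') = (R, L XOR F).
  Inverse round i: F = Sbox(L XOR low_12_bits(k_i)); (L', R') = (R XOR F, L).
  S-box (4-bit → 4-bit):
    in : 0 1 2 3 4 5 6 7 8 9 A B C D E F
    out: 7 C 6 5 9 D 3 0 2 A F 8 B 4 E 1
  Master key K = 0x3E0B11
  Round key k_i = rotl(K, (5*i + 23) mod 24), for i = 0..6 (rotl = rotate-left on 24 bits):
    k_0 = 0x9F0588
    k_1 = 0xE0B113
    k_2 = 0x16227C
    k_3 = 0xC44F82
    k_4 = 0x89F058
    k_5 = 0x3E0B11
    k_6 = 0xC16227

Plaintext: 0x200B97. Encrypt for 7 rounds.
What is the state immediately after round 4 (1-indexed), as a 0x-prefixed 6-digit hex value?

0x835F51

s_0 = plaintext = 0x200B97
s_1 = Round(s_0, k_0) = 0xB97CC1
s_2 = Round(s_1, k_1) = 0xCC1FD1
s_3 = Round(s_2, k_2) = 0xFD1835
s_4 = Round(s_3, k_3) = 0x835F51
s_5 = Round(s_4, k_4) = 0xF5194F
s_6 = Round(s_5, k_5) = 0x94F98F
s_7 = Round(s_6, k_6) = 0x98F1BD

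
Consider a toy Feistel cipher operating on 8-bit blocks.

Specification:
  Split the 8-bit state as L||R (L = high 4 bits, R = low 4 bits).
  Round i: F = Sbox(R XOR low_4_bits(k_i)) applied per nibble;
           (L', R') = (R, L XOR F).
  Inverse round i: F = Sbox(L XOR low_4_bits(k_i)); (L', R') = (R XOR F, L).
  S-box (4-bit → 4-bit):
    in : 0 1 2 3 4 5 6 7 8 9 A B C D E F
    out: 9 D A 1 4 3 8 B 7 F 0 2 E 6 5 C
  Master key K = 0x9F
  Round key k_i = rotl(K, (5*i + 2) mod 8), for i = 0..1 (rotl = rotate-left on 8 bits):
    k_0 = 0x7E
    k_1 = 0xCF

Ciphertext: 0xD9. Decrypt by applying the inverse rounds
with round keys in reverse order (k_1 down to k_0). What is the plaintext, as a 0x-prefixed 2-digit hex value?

0xB3

s_0 = ciphertext = 0xD9
s_1 = InvRound(s_0, k_1) = 0x3D
s_2 = InvRound(s_1, k_0) = 0xB3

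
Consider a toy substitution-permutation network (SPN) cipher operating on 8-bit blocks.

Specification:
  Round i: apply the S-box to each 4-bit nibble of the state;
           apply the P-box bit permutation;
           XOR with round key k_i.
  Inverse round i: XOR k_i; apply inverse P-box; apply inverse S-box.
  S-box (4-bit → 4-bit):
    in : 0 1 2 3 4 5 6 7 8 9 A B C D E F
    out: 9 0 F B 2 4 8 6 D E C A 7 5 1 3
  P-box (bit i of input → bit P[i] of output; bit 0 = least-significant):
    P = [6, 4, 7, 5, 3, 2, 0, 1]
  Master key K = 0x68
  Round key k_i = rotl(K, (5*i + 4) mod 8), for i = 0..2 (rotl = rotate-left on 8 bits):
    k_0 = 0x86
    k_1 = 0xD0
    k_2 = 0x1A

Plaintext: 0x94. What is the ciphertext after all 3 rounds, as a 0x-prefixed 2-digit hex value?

0x83

s_0 = plaintext = 0x94
s_1 = Round(s_0, k_0) = 0x91
s_2 = Round(s_1, k_1) = 0xD7
s_3 = Round(s_2, k_2) = 0x83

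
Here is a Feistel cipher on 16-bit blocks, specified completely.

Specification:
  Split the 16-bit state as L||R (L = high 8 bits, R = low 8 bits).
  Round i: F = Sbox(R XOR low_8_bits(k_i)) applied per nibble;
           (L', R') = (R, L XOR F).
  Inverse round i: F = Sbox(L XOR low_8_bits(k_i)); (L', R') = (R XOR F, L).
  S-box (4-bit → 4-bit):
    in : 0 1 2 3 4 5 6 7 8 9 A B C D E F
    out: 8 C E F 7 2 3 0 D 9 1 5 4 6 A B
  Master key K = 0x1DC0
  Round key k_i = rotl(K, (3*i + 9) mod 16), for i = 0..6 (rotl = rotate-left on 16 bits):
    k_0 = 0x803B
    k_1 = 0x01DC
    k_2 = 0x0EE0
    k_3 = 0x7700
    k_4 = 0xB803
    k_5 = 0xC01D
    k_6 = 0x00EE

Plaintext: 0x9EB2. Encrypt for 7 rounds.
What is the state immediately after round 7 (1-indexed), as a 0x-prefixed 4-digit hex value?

s_0 = plaintext = 0x9EB2
s_1 = Round(s_0, k_0) = 0xB247
s_2 = Round(s_1, k_1) = 0x4727
s_3 = Round(s_2, k_2) = 0x2707
s_4 = Round(s_3, k_3) = 0x07A7
s_5 = Round(s_4, k_4) = 0xA710
s_6 = Round(s_5, k_5) = 0x1021
s_7 = Round(s_6, k_6) = 0x215B

0x215B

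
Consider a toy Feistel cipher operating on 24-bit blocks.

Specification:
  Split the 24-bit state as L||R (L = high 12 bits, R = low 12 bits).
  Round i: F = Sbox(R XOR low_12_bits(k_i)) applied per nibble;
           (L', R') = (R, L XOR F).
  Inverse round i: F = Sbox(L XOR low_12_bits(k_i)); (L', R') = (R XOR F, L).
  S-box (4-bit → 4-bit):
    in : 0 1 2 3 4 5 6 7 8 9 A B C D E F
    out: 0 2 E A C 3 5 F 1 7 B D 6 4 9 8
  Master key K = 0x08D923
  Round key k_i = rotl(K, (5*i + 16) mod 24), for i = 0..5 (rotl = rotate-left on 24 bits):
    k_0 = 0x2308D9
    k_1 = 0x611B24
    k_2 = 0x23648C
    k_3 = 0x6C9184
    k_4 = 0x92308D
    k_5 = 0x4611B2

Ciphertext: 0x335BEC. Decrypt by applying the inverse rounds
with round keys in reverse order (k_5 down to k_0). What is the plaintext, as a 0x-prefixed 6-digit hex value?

s_0 = ciphertext = 0x335BEC
s_1 = InvRound(s_0, k_5) = 0x5F3335
s_2 = InvRound(s_1, k_4) = 0x0CC5F3
s_3 = InvRound(s_2, k_3) = 0x7320CC
s_4 = InvRound(s_3, k_2) = 0xA15732
s_5 = InvRound(s_4, k_1) = 0x590A15
s_6 = InvRound(s_5, k_0) = 0xED2590

0xED2590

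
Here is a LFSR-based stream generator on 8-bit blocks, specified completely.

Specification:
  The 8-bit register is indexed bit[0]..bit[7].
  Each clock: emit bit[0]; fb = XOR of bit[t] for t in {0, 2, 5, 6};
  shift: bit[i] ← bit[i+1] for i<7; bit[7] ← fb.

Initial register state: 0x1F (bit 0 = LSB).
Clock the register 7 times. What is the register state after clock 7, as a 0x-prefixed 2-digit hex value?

0x70

reg_0 = 0x1F
clock 1: out=1, reg = 0x0F
clock 2: out=1, reg = 0x07
clock 3: out=1, reg = 0x03
clock 4: out=1, reg = 0x81
clock 5: out=1, reg = 0xC0
clock 6: out=0, reg = 0xE0
clock 7: out=0, reg = 0x70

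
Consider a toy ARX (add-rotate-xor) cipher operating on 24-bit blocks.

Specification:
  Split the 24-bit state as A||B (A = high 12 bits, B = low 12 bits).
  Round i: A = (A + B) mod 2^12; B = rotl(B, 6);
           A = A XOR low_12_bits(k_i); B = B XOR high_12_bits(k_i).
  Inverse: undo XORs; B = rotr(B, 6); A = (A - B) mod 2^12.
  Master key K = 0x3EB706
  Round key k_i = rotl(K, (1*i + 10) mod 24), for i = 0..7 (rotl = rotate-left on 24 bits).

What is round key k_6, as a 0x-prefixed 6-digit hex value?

K = 0x3EB706
k_0 = rotl(K, (1*0+10) mod 24) = rotl(K, 10) = 0xDC18FA
k_1 = rotl(K, (1*1+10) mod 24) = rotl(K, 11) = 0xB831F5
k_2 = rotl(K, (1*2+10) mod 24) = rotl(K, 12) = 0x7063EB
k_3 = rotl(K, (1*3+10) mod 24) = rotl(K, 13) = 0xE0C7D6
k_4 = rotl(K, (1*4+10) mod 24) = rotl(K, 14) = 0xC18FAD
k_5 = rotl(K, (1*5+10) mod 24) = rotl(K, 15) = 0x831F5B
k_6 = rotl(K, (1*6+10) mod 24) = rotl(K, 16) = 0x063EB7

0x063EB7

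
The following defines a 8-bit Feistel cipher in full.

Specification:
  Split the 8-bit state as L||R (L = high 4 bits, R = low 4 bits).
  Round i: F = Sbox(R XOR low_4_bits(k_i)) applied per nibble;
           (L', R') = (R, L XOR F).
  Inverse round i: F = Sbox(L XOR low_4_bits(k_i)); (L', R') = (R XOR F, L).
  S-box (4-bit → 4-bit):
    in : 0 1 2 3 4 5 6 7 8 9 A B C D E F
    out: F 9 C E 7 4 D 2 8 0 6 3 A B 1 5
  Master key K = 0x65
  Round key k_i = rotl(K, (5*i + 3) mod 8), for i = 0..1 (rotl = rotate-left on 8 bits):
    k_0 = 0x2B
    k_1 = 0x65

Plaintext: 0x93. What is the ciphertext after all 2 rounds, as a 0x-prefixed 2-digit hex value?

s_0 = plaintext = 0x93
s_1 = Round(s_0, k_0) = 0x31
s_2 = Round(s_1, k_1) = 0x14

0x14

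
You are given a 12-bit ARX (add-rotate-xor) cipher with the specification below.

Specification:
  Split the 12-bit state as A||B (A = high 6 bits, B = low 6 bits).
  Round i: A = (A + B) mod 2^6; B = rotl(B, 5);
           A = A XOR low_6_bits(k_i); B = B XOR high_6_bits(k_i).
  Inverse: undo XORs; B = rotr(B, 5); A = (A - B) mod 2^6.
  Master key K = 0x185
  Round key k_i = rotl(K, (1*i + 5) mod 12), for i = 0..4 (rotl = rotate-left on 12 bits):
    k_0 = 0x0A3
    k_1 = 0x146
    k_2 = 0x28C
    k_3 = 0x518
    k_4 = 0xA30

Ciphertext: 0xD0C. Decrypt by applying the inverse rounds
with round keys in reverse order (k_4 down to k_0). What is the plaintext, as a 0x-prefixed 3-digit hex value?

s_0 = ciphertext = 0xD0C
s_1 = InvRound(s_0, k_4) = 0xEC9
s_2 = InvRound(s_1, k_3) = 0xA7A
s_3 = InvRound(s_2, k_2) = 0x121
s_4 = InvRound(s_3, k_1) = 0xE49
s_5 = InvRound(s_4, k_0) = 0x116

0x116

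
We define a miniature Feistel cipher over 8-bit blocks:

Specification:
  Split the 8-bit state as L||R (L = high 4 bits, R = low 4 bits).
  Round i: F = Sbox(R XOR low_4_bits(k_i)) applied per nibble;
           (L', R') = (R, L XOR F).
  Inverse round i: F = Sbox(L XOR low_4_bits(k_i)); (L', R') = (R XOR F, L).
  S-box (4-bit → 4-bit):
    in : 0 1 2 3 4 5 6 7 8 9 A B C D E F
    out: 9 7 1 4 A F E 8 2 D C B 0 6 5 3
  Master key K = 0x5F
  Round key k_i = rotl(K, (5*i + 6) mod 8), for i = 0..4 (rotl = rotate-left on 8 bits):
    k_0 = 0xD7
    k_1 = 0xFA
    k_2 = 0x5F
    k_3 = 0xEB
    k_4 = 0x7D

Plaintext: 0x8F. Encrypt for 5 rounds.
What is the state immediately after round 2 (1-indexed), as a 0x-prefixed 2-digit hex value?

0xA6

s_0 = plaintext = 0x8F
s_1 = Round(s_0, k_0) = 0xFA
s_2 = Round(s_1, k_1) = 0xA6
s_3 = Round(s_2, k_2) = 0x67
s_4 = Round(s_3, k_3) = 0x76
s_5 = Round(s_4, k_4) = 0x6C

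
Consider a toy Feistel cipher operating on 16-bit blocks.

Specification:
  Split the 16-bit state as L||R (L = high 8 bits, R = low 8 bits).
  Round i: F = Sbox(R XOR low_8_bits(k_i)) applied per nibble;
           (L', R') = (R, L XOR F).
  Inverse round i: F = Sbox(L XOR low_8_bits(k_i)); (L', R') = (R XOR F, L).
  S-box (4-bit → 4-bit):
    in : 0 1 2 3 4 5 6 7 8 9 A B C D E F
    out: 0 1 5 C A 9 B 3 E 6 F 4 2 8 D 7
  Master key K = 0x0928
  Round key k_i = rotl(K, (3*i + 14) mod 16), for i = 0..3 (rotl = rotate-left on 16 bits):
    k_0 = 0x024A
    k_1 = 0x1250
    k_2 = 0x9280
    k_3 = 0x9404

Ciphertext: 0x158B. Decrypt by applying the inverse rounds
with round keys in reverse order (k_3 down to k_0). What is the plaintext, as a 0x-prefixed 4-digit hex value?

s_0 = ciphertext = 0x158B
s_1 = InvRound(s_0, k_3) = 0x9A15
s_2 = InvRound(s_1, k_2) = 0x0A9A
s_3 = InvRound(s_2, k_1) = 0x050A
s_4 = InvRound(s_3, k_0) = 0xAD05

0xAD05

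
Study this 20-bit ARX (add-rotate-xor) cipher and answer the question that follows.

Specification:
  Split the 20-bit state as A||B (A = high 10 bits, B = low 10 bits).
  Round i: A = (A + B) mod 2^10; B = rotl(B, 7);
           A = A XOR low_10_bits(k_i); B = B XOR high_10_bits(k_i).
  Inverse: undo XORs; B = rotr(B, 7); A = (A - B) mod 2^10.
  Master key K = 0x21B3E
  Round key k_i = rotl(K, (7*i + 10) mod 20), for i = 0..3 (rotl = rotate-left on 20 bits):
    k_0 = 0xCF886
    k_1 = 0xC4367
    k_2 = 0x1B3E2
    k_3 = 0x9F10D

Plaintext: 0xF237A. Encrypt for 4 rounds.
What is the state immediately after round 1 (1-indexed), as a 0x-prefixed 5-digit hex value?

0xF1251

s_0 = plaintext = 0xF237A
s_1 = Round(s_0, k_0) = 0xF1251
s_2 = Round(s_1, k_1) = 0x5CBDA
s_3 = Round(s_2, k_2) = 0xAB917
s_4 = Round(s_3, k_3) = 0xB21DE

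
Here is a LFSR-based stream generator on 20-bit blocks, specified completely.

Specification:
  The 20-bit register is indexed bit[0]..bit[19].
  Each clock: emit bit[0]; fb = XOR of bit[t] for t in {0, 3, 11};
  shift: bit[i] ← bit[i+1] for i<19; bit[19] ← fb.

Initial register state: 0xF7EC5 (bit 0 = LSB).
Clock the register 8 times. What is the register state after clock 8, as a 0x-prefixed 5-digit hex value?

0xF2F7E

reg_0 = 0xF7EC5
clock 1: out=1, reg = 0x7BF62
clock 2: out=0, reg = 0xBDFB1
clock 3: out=1, reg = 0x5EFD8
clock 4: out=0, reg = 0x2F7EC
clock 5: out=0, reg = 0x97BF6
clock 6: out=0, reg = 0xCBDFB
clock 7: out=1, reg = 0xE5EFD
clock 8: out=1, reg = 0xF2F7E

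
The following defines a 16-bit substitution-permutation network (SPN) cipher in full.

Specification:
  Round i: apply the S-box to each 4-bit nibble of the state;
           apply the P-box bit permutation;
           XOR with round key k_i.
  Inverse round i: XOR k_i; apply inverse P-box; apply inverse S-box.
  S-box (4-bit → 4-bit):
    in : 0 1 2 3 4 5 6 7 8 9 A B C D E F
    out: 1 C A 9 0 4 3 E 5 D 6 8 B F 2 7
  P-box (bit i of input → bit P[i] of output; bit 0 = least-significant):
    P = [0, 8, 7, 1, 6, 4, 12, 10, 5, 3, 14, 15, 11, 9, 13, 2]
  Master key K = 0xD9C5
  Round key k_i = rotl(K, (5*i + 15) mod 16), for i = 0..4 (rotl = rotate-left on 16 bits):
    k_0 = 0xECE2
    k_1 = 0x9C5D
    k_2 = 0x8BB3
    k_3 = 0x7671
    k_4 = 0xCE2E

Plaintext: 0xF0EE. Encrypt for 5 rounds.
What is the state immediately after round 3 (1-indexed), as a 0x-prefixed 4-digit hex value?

0x0BD0

s_0 = plaintext = 0xF0EE
s_1 = Round(s_0, k_0) = 0xC7D2
s_2 = Round(s_1, k_1) = 0x4303
s_3 = Round(s_2, k_2) = 0x0BD0
s_4 = Round(s_3, k_3) = 0xEA20
s_5 = Round(s_4, k_4) = 0x8837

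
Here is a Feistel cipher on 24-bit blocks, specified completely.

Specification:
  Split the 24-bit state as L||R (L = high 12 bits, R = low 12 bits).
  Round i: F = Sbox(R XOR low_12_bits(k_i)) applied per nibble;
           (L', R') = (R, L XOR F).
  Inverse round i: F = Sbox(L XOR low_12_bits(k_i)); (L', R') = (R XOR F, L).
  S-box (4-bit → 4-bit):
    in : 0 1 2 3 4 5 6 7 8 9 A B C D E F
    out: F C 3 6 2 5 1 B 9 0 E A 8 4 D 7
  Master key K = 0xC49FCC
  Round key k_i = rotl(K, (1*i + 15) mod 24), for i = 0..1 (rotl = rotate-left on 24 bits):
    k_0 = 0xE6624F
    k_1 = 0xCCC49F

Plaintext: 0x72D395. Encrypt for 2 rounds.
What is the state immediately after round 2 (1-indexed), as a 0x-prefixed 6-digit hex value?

0xB634ED

s_0 = plaintext = 0x72D395
s_1 = Round(s_0, k_0) = 0x395B63
s_2 = Round(s_1, k_1) = 0xB634ED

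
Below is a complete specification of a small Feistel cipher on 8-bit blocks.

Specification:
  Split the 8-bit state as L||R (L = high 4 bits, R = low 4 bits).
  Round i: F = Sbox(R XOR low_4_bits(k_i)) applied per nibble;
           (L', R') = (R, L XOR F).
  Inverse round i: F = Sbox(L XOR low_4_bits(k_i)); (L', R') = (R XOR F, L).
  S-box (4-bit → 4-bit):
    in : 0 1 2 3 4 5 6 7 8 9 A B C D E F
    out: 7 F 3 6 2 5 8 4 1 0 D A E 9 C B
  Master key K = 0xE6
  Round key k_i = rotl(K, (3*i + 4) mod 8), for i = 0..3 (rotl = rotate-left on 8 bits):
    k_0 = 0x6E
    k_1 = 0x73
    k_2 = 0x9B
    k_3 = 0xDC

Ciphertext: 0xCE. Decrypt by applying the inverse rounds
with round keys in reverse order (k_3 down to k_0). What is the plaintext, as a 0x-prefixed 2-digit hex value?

0xF7

s_0 = ciphertext = 0xCE
s_1 = InvRound(s_0, k_3) = 0x9C
s_2 = InvRound(s_1, k_2) = 0xF9
s_3 = InvRound(s_2, k_1) = 0x7F
s_4 = InvRound(s_3, k_0) = 0xF7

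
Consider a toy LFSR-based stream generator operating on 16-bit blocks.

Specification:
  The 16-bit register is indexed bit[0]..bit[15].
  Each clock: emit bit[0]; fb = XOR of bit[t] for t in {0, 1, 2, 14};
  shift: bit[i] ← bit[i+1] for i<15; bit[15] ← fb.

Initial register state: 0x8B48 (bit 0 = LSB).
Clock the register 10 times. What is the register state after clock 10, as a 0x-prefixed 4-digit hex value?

reg_0 = 0x8B48
clock 1: out=0, reg = 0x45A4
clock 2: out=0, reg = 0x22D2
clock 3: out=0, reg = 0x9169
clock 4: out=1, reg = 0xC8B4
clock 5: out=0, reg = 0x645A
clock 6: out=0, reg = 0x322D
clock 7: out=1, reg = 0x1916
clock 8: out=0, reg = 0x0C8B
clock 9: out=1, reg = 0x0645
clock 10: out=1, reg = 0x0322

0x0322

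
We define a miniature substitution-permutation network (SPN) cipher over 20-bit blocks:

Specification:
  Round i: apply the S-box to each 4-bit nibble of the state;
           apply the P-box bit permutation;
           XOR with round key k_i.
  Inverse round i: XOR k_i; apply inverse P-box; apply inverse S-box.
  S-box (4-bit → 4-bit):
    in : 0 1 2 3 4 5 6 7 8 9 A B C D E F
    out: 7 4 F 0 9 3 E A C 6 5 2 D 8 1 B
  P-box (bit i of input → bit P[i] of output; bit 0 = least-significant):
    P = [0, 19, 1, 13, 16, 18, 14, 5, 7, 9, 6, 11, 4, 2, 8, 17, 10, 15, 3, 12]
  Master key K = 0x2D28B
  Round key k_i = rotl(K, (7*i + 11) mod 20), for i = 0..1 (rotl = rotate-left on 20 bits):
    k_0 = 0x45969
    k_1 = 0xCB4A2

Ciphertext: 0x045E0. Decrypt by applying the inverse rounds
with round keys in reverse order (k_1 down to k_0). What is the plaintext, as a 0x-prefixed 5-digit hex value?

0x1FCCA

s_0 = ciphertext = 0x045E0
s_1 = InvRound(s_0, k_1) = 0x71196
s_2 = InvRound(s_1, k_0) = 0x1FCCA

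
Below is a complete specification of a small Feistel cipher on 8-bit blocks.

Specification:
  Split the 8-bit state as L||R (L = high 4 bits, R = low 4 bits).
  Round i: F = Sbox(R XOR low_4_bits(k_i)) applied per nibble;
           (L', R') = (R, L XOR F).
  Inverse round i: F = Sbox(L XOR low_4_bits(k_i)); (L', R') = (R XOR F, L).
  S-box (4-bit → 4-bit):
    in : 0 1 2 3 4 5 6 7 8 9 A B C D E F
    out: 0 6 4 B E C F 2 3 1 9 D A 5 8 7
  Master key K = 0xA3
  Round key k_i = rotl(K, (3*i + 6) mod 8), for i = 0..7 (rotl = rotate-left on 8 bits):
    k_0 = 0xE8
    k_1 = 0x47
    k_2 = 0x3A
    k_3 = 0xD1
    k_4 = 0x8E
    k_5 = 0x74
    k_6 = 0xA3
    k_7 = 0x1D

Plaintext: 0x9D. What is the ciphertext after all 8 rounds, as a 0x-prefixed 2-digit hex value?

0x02

s_0 = plaintext = 0x9D
s_1 = Round(s_0, k_0) = 0xD5
s_2 = Round(s_1, k_1) = 0x59
s_3 = Round(s_2, k_2) = 0x9E
s_4 = Round(s_3, k_3) = 0xEE
s_5 = Round(s_4, k_4) = 0xEE
s_6 = Round(s_5, k_5) = 0xE7
s_7 = Round(s_6, k_6) = 0x70
s_8 = Round(s_7, k_7) = 0x02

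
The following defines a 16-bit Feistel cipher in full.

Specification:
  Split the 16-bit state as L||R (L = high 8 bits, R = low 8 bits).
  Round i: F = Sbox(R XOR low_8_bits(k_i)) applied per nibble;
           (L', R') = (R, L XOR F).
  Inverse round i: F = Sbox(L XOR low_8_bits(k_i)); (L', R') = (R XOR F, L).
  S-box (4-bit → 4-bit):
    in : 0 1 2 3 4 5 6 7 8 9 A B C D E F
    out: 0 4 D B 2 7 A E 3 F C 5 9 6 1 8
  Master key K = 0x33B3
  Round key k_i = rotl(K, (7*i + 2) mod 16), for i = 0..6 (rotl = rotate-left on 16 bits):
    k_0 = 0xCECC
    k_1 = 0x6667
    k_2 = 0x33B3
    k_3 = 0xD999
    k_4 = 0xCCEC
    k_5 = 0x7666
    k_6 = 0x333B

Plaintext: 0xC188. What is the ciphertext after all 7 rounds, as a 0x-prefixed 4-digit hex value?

0x3CB6

s_0 = plaintext = 0xC188
s_1 = Round(s_0, k_0) = 0x88E3
s_2 = Round(s_1, k_1) = 0xE3BA
s_3 = Round(s_2, k_2) = 0xBAEC
s_4 = Round(s_3, k_3) = 0xEC5D
s_5 = Round(s_4, k_4) = 0x5DB8
s_6 = Round(s_5, k_5) = 0xB83C
s_7 = Round(s_6, k_6) = 0x3CB6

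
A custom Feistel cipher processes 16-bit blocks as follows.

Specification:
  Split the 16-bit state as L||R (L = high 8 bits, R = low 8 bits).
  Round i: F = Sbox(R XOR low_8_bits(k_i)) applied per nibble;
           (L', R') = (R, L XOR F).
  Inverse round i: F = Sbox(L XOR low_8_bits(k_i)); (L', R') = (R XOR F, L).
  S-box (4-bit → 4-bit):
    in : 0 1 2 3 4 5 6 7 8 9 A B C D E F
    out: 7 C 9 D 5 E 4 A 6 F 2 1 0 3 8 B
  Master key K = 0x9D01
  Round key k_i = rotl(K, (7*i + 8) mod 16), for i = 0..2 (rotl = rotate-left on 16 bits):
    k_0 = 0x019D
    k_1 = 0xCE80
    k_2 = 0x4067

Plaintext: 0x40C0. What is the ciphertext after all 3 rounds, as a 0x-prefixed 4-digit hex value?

s_0 = plaintext = 0x40C0
s_1 = Round(s_0, k_0) = 0xC0A3
s_2 = Round(s_1, k_1) = 0xA35D
s_3 = Round(s_2, k_2) = 0x5D71

0x5D71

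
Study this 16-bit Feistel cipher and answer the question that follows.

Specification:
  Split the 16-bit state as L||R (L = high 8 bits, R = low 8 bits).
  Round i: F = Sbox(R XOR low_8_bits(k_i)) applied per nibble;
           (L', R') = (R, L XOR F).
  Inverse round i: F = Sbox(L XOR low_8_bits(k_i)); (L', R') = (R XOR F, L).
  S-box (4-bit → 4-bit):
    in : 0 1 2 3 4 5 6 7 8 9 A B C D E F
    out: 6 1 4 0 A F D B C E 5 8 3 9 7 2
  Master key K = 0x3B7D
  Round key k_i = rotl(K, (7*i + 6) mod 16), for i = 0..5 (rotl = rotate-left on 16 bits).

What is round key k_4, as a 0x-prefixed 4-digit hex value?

K = 0x3B7D
k_0 = rotl(K, (7*0+6) mod 16) = rotl(K, 6) = 0xDF4E
k_1 = rotl(K, (7*1+6) mod 16) = rotl(K, 13) = 0xA76F
k_2 = rotl(K, (7*2+6) mod 16) = rotl(K, 4) = 0xB7D3
k_3 = rotl(K, (7*3+6) mod 16) = rotl(K, 11) = 0xE9DB
k_4 = rotl(K, (7*4+6) mod 16) = rotl(K, 2) = 0xEDF4

0xEDF4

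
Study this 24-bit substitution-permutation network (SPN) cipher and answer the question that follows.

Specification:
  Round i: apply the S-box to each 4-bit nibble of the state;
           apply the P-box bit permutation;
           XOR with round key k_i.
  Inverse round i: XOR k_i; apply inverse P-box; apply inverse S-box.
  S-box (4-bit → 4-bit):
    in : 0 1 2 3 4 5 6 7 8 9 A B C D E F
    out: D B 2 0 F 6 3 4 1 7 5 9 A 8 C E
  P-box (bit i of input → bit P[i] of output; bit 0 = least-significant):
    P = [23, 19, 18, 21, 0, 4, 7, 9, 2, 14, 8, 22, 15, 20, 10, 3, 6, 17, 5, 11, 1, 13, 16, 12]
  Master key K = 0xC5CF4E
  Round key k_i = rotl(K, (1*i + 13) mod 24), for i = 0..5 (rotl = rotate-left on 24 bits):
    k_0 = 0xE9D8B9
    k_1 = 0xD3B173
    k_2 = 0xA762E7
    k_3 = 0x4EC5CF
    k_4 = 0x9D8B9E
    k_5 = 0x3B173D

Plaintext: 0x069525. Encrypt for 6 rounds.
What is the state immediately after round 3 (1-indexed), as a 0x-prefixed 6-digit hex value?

s_0 = plaintext = 0x069525
s_1 = Round(s_0, k_0) = 0xF60DEB
s_2 = Round(s_1, k_1) = 0x3007BB
s_3 = Round(s_2, k_2) = 0x07ED8E
s_4 = Round(s_3, k_3) = 0x2BD1E4
s_5 = Round(s_4, k_4) = 0x71E152
s_6 = Round(s_5, k_5) = 0x705BE1

0x07ED8E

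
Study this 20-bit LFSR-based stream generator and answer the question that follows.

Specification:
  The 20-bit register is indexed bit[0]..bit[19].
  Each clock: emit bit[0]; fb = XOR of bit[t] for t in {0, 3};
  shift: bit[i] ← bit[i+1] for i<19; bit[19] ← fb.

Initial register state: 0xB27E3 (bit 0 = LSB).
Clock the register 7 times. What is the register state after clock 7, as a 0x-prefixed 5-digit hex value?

0x3F64F

reg_0 = 0xB27E3
clock 1: out=1, reg = 0xD93F1
clock 2: out=1, reg = 0xEC9F8
clock 3: out=0, reg = 0xF64FC
clock 4: out=0, reg = 0xFB27E
clock 5: out=0, reg = 0xFD93F
clock 6: out=1, reg = 0x7EC9F
clock 7: out=1, reg = 0x3F64F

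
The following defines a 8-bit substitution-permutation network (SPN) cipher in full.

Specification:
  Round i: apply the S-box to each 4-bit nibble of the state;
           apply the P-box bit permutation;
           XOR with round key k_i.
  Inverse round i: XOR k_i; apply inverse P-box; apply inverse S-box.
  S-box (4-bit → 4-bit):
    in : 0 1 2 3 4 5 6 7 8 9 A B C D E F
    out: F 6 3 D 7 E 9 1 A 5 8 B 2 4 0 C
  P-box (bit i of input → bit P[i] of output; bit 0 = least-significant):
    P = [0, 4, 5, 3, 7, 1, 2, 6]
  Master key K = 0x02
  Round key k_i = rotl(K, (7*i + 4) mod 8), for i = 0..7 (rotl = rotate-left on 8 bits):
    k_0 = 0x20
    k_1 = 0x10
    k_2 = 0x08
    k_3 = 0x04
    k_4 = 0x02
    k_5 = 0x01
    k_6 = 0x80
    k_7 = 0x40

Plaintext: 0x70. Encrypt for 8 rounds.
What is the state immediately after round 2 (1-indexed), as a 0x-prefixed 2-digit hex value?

0xB5

s_0 = plaintext = 0x70
s_1 = Round(s_0, k_0) = 0x99
s_2 = Round(s_1, k_1) = 0xB5
s_3 = Round(s_2, k_2) = 0xF2
s_4 = Round(s_3, k_3) = 0x51
s_5 = Round(s_4, k_4) = 0x74
s_6 = Round(s_5, k_5) = 0xB0
s_7 = Round(s_6, k_6) = 0x7B
s_8 = Round(s_7, k_7) = 0xD9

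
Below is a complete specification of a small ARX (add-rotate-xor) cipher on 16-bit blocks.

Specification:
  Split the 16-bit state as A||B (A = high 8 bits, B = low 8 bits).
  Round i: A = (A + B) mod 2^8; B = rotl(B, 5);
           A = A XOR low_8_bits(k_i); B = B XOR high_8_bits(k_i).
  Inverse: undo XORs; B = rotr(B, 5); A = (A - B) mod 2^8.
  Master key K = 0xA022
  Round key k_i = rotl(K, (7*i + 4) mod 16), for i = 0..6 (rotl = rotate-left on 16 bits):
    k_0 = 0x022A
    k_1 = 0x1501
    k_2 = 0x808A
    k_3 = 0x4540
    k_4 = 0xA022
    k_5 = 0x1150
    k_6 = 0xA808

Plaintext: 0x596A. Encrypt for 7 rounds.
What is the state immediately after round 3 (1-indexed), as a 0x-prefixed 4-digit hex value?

s_0 = plaintext = 0x596A
s_1 = Round(s_0, k_0) = 0xE94F
s_2 = Round(s_1, k_1) = 0x39FC
s_3 = Round(s_2, k_2) = 0xBF1F
s_4 = Round(s_3, k_3) = 0x9EA6
s_5 = Round(s_4, k_4) = 0x6674
s_6 = Round(s_5, k_5) = 0x8A9F
s_7 = Round(s_6, k_6) = 0x215B

0xBF1F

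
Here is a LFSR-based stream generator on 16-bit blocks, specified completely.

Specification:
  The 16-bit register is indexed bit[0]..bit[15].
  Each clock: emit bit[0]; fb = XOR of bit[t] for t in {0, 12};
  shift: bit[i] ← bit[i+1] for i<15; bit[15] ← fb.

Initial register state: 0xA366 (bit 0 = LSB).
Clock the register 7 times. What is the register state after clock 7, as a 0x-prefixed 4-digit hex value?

reg_0 = 0xA366
clock 1: out=0, reg = 0x51B3
clock 2: out=1, reg = 0x28D9
clock 3: out=1, reg = 0x946C
clock 4: out=0, reg = 0xCA36
clock 5: out=0, reg = 0x651B
clock 6: out=1, reg = 0xB28D
clock 7: out=1, reg = 0x5946

0x5946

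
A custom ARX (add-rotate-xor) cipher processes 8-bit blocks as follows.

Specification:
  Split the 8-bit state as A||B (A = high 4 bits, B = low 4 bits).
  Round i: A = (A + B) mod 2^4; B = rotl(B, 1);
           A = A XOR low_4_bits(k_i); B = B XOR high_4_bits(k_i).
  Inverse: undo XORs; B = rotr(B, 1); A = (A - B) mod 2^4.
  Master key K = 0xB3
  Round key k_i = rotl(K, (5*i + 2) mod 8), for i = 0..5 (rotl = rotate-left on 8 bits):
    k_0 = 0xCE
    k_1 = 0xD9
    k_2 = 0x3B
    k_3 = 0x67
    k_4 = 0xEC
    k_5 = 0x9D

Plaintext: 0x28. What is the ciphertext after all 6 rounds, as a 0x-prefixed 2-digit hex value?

s_0 = plaintext = 0x28
s_1 = Round(s_0, k_0) = 0x4D
s_2 = Round(s_1, k_1) = 0x86
s_3 = Round(s_2, k_2) = 0x5F
s_4 = Round(s_3, k_3) = 0x39
s_5 = Round(s_4, k_4) = 0x0D
s_6 = Round(s_5, k_5) = 0x02

0x02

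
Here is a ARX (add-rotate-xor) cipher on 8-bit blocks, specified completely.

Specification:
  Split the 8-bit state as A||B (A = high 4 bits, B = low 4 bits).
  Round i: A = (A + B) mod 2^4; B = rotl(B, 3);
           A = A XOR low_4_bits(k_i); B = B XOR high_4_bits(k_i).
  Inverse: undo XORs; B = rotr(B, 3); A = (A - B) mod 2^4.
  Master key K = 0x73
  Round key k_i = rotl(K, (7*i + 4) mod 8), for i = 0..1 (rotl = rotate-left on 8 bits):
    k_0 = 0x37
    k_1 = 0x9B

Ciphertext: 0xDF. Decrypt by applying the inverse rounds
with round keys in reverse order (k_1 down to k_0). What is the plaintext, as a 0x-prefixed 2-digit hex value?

s_0 = ciphertext = 0xDF
s_1 = InvRound(s_0, k_1) = 0xAC
s_2 = InvRound(s_1, k_0) = 0xEF

0xEF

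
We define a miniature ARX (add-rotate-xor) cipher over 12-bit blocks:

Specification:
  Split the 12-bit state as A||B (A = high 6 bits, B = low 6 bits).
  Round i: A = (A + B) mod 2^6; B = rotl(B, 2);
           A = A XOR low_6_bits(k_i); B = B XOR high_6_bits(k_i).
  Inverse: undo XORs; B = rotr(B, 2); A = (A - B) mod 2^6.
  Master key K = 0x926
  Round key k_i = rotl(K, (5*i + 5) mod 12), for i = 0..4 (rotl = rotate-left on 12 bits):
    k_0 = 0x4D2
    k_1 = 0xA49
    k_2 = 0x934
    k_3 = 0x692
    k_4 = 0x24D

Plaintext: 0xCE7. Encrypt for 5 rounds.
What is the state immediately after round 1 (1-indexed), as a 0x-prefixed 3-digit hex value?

0x20D

s_0 = plaintext = 0xCE7
s_1 = Round(s_0, k_0) = 0x20D
s_2 = Round(s_1, k_1) = 0x71D
s_3 = Round(s_2, k_2) = 0x351
s_4 = Round(s_3, k_3) = 0x31F
s_5 = Round(s_4, k_4) = 0x9B4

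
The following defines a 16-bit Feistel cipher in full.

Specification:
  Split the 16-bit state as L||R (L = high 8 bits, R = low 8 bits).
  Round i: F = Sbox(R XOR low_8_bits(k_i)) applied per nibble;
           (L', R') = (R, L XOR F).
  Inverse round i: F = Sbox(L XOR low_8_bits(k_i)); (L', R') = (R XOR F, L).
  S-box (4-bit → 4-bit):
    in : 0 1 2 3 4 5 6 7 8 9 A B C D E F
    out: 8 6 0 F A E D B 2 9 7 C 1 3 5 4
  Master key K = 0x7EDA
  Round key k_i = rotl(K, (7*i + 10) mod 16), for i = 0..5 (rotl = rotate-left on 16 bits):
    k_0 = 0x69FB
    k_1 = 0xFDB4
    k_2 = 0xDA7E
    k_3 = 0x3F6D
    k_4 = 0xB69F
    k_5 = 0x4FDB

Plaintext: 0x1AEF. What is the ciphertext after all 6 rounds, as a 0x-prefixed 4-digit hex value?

0xCD6E

s_0 = plaintext = 0x1AEF
s_1 = Round(s_0, k_0) = 0xEF70
s_2 = Round(s_1, k_1) = 0x70F5
s_3 = Round(s_2, k_2) = 0xF55C
s_4 = Round(s_3, k_3) = 0x5C03
s_5 = Round(s_4, k_4) = 0x03CD
s_6 = Round(s_5, k_5) = 0xCD6E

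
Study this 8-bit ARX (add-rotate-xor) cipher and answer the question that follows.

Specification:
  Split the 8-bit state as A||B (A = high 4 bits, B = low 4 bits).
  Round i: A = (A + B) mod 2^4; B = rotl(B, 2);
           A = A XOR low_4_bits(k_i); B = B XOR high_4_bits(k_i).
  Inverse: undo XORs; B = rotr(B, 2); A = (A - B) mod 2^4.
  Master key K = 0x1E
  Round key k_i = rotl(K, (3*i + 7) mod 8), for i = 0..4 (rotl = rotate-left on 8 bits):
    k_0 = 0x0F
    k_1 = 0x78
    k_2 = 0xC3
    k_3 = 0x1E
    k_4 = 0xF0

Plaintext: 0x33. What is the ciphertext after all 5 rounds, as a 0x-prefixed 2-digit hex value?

s_0 = plaintext = 0x33
s_1 = Round(s_0, k_0) = 0x9C
s_2 = Round(s_1, k_1) = 0xD4
s_3 = Round(s_2, k_2) = 0x2D
s_4 = Round(s_3, k_3) = 0x16
s_5 = Round(s_4, k_4) = 0x76

0x76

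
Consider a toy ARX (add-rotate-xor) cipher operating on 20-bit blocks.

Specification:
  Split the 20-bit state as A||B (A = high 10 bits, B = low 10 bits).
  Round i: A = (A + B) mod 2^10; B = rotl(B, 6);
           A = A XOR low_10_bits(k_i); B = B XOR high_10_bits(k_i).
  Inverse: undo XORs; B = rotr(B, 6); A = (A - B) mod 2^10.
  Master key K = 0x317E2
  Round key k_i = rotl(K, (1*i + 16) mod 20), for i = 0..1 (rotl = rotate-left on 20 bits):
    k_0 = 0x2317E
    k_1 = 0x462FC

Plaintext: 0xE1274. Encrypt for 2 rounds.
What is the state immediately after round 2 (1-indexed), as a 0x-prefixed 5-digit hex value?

s_0 = plaintext = 0xE1274
s_1 = Round(s_0, k_0) = 0x219AB
s_2 = Round(s_1, k_1) = 0x337C2

0x337C2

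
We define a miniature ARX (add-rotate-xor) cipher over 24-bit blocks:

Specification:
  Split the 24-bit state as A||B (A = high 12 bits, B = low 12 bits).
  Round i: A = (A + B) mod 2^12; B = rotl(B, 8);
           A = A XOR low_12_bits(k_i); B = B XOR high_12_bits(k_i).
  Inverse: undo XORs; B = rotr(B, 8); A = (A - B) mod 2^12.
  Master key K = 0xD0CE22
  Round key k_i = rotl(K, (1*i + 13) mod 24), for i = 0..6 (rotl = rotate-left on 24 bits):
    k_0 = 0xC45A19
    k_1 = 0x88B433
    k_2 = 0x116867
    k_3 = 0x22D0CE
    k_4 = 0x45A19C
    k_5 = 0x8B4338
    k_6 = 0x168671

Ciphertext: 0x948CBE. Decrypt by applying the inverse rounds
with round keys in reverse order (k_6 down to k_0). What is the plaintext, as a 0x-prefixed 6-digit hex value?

s_0 = ciphertext = 0x948CBE
s_1 = InvRound(s_0, k_6) = 0x1CCD6D
s_2 = InvRound(s_1, k_5) = 0x55FD95
s_3 = InvRound(s_2, k_4) = 0x7CACF9
s_4 = InvRound(s_3, k_3) = 0x9B6D4E
s_5 = InvRound(s_4, k_2) = 0xC4558C
s_6 = InvRound(s_5, k_1) = 0x7F907D
s_7 = InvRound(s_6, k_0) = 0xA5438C

0xA5438C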